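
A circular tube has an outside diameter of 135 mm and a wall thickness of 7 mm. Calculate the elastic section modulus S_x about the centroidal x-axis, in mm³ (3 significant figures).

Treat the section as a set of non-overlapping primitives; coordinates are from the bounding-box lower-left.
Outer circle: ⌀135, A = 14 314 mm², y = 67.5 mm, Ī = 16 304 406 mm⁴.
Bore (subtracted): ⌀121, A = 11 499 mm², y = 67.5 mm, Ī = 10 522 317 mm⁴.
By symmetry the centroid is at mid-height, ȳ = 67.5 mm.
All pieces are centred on the centroidal x-axis, so I = ΣĪ (holes subtracted) = 5 782 089 mm⁴.
Extreme fibre distance c = 67.5 mm; S = I/c = 85 661 mm³.

S_x ≈ 8.57 × 10⁴ mm³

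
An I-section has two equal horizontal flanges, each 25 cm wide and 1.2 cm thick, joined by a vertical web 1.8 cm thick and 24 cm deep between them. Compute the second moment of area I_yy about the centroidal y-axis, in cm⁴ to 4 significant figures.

I_yy ≈ 3137 cm⁴

Split into non-overlapping primitives; take the origin at the lower-left of the bounding box.
Bottom flange: 25 × 1.2, A = 30 cm², x = 12.5 cm, Ī = 1562.5 cm⁴.
Web: 1.8 × 24, A = 43.2 cm², x = 12.5 cm, Ī = 11.664 cm⁴.
Top flange: 25 × 1.2, A = 30 cm², x = 12.5 cm, Ī = 1562.5 cm⁴.
By symmetry the centroid is at mid-width, x̄ = 12.5 cm.
All pieces are centred on the centroidal y-axis, so I = ΣĪ = 3136.66 cm⁴.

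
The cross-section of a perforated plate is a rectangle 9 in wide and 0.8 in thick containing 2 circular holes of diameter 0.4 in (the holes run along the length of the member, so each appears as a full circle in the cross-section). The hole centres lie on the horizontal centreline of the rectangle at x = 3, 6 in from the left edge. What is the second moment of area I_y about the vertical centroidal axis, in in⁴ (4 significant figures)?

Split into non-overlapping primitives; take the origin at the lower-left of the bounding box.
Plate: 9 × 0.8, A = 7.2 in², x = 4.5 in, Ī = 48.6 in⁴.
Hole 1 (subtracted): ⌀0.4, A = 0.125664 in², x = 3 in, Ī = 0.00125664 in⁴.
Hole 2 (subtracted): ⌀0.4, A = 0.125664 in², x = 6 in, Ī = 0.00125664 in⁴.
By symmetry the centroid is at mid-width, x̄ = 4.5 in.
Transfer each piece to the vertical centroidal axis using Ī + A·d² with d = x − 4.5:
  plate: d = 0 in → contributes +48.6 in⁴
  hole 1: d = -1.5 in → contributes −0.284 in⁴
  hole 2: d = 1.5 in → contributes −0.284 in⁴
Total I = 48.032 in⁴.

I_y ≈ 48.03 in⁴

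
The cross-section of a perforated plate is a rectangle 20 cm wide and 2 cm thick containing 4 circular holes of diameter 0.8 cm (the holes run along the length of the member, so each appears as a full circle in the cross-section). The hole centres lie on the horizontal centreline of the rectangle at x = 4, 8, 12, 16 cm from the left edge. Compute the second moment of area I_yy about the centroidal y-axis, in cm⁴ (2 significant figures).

I_yy ≈ 1300 cm⁴

Treat the section as a set of non-overlapping primitives; coordinates are from the bounding-box lower-left.
Plate: 20 × 2, A = 40 cm², x = 10 cm, Ī = 1 333 cm⁴.
Hole 1 (subtracted): ⌀0.8, A = 0.5027 cm², x = 4 cm, Ī = 0.02011 cm⁴.
Hole 2 (subtracted): ⌀0.8, A = 0.5027 cm², x = 8 cm, Ī = 0.02011 cm⁴.
Hole 3 (subtracted): ⌀0.8, A = 0.5027 cm², x = 12 cm, Ī = 0.02011 cm⁴.
Hole 4 (subtracted): ⌀0.8, A = 0.5027 cm², x = 16 cm, Ī = 0.02011 cm⁴.
By symmetry the centroid is at mid-width, x̄ = 10 cm.
Transfer each piece to the centroidal y-axis using Ī + A·d² with d = x − 10:
  plate: d = 0 cm → contributes +1 333 cm⁴
  hole 1: d = -6 cm → contributes −18.12 cm⁴
  hole 2: d = -2 cm → contributes −2.031 cm⁴
  hole 3: d = 2 cm → contributes −2.031 cm⁴
  hole 4: d = 6 cm → contributes −18.12 cm⁴
Total I = 1 293 cm⁴.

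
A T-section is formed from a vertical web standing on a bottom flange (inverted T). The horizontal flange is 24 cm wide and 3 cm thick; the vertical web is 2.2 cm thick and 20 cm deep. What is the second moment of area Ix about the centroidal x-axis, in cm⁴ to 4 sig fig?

Ix ≈ 5132 cm⁴

Split into non-overlapping primitives; take the origin at the lower-left of the bounding box.
Flange: 24 × 3, A = 72 cm², y = 1.5 cm, Ī = 54 cm⁴.
Web: 2.2 × 20, A = 44 cm², y = 13 cm, Ī = 1466.67 cm⁴.
Centroid: ȳ = ΣA·y / ΣA = 5.86207 cm.
Transfer each piece to the centroidal x-axis using Ī + A·d² with d = y − 5.86207:
  flange: d = -4.36207 cm → contributes +1423.99 cm⁴
  web: d = 7.13793 cm → contributes +3708.47 cm⁴
Total I = 5132.46 cm⁴.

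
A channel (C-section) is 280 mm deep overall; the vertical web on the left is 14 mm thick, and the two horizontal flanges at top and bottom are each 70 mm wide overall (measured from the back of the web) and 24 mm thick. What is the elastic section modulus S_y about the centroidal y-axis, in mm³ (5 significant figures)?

S_y ≈ 5.5777 × 10⁴ mm³

Treat the section as a set of non-overlapping primitives; coordinates are from the bounding-box lower-left.
Web: 14 × 280, A = 3 920 mm², x = 7 mm, Ī = 64026.67 mm⁴.
Top flange (beyond web): 56 × 24, A = 1 344 mm², x = 42 mm, Ī = 351 232 mm⁴.
Bottom flange (beyond web): 56 × 24, A = 1 344 mm², x = 42 mm, Ī = 351 232 mm⁴.
Centroid: x̄ = ΣA·x / ΣA = 21.23729 mm.
Transfer each piece to the centroidal y-axis using Ī + A·d² with d = x − 21.23729:
  web: d = -14.23729 mm → contributes +858612.1 mm⁴
  top flange (beyond web): d = 20.76271 mm → contributes +930617.2 mm⁴
  bottom flange (beyond web): d = 20.76271 mm → contributes +930617.2 mm⁴
Total I = 2 719 847 mm⁴.
Extreme fibre distance c = 48.76271 mm; S = I/c = 55777.18 mm³.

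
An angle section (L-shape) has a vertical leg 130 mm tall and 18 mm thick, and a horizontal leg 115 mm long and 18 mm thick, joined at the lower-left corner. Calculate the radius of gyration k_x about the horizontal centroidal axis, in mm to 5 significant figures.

Decompose the section into non-overlapping parts with the origin at the bottom-left of its bounding rectangle.
Vertical leg: 18 × 130, A = 2 340 mm², y = 65 mm, Ī = 3 295 500 mm⁴.
Horizontal leg (remainder): 97 × 18, A = 1 746 mm², y = 9 mm, Ī = 47 142 mm⁴.
Centroid: ȳ = ΣA·y / ΣA = 41.07048 mm.
Transfer each piece to the horizontal centroidal axis using Ī + A·d² with d = y − 41.07048:
  vertical leg: d = 23.92952 mm → contributes +4 635 435 mm⁴
  horizontal leg (remainder): d = -32.07048 mm → contributes +1 842 931 mm⁴
Total I = 6 478 366 mm⁴.
Radius of gyration: k = √(I/A) = √(6 478 366 / 4 086) = 39.81838 mm.

k_x ≈ 39.818 mm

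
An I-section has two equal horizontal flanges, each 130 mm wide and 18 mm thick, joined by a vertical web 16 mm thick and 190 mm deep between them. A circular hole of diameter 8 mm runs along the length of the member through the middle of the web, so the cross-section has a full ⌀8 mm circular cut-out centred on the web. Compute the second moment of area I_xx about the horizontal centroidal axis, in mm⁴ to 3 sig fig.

Decompose the section into non-overlapping parts with the origin at the bottom-left of its bounding rectangle.
Bottom flange: 130 × 18, A = 2 340 mm², y = 9 mm, Ī = 63 180 mm⁴.
Web: 16 × 190, A = 3 040 mm², y = 113 mm, Ī = 9 145 333 mm⁴.
Top flange: 130 × 18, A = 2 340 mm², y = 217 mm, Ī = 63 180 mm⁴.
Hole (subtracted): ⌀8, A = 50.265 mm², y = 113 mm, Ī = 201.06 mm⁴.
By symmetry the centroid is at mid-height, ȳ = 113 mm.
Transfer each piece to the horizontal centroidal axis using Ī + A·d² with d = y − 113:
  bottom flange: d = -104 mm → contributes +25 372 620 mm⁴
  web: d = 0 mm → contributes +9 145 333 mm⁴
  top flange: d = 104 mm → contributes +25 372 620 mm⁴
  hole: d = 0 mm → contributes −201.06 mm⁴
Total I = 59 890 372 mm⁴.

I_xx ≈ 5.99 × 10⁷ mm⁴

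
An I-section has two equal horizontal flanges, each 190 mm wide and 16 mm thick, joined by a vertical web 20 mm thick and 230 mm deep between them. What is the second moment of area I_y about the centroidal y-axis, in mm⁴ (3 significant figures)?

Break the section into simple shapes (no overlaps), measuring from the bottom-left corner of the bounding box.
Bottom flange: 190 × 16, A = 3 040 mm², x = 95 mm, Ī = 9 145 333 mm⁴.
Web: 20 × 230, A = 4 600 mm², x = 95 mm, Ī = 153 333 mm⁴.
Top flange: 190 × 16, A = 3 040 mm², x = 95 mm, Ī = 9 145 333 mm⁴.
By symmetry the centroid is at mid-width, x̄ = 95 mm.
All pieces are centred on the centroidal y-axis, so I = ΣĪ = 18 444 000 mm⁴.

I_y ≈ 1.84 × 10⁷ mm⁴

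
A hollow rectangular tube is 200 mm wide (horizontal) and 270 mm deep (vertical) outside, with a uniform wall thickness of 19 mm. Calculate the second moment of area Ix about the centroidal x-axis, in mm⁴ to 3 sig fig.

Ix ≈ 1.59 × 10⁸ mm⁴

Decompose the section into non-overlapping parts with the origin at the bottom-left of its bounding rectangle.
Outer rectangle: 200 × 270, A = 54 000 mm², y = 135 mm, Ī = 328 050 000 mm⁴.
Inner void (subtracted): 162 × 232, A = 37 584 mm², y = 135 mm, Ī = 168 576 768 mm⁴.
By symmetry the centroid is at mid-height, ȳ = 135 mm.
All pieces are centred on the centroidal x-axis, so I = ΣĪ (holes subtracted) = 159 473 232 mm⁴.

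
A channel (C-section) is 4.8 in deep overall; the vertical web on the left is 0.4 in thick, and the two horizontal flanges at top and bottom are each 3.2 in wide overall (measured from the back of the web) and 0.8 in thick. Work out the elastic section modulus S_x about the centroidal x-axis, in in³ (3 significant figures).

S_x ≈ 9.10 in³

Break the section into simple shapes (no overlaps), measuring from the bottom-left corner of the bounding box.
Web: 0.4 × 4.8, A = 1.92 in², y = 2.4 in, Ī = 3.6864 in⁴.
Top flange (beyond web): 2.8 × 0.8, A = 2.24 in², y = 4.4 in, Ī = 0.11947 in⁴.
Bottom flange (beyond web): 2.8 × 0.8, A = 2.24 in², y = 0.4 in, Ī = 0.11947 in⁴.
By symmetry the centroid is at mid-height, ȳ = 2.4 in.
Transfer each piece to the centroidal x-axis using Ī + A·d² with d = y − 2.4:
  web: d = 0 in → contributes +3.6864 in⁴
  top flange (beyond web): d = 2 in → contributes +9.0795 in⁴
  bottom flange (beyond web): d = -2 in → contributes +9.0795 in⁴
Total I = 21.845 in⁴.
Extreme fibre distance c = 2.4 in; S = I/c = 9.1022 in³.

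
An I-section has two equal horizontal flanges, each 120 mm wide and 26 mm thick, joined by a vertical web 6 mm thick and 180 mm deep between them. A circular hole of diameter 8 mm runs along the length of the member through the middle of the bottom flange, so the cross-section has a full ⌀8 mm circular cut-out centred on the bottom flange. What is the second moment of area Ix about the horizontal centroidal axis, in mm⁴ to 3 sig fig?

Ix ≈ 6.89 × 10⁷ mm⁴

Break the section into simple shapes (no overlaps), measuring from the bottom-left corner of the bounding box.
Bottom flange: 120 × 26, A = 3 120 mm², y = 13 mm, Ī = 175 760 mm⁴.
Web: 6 × 180, A = 1 080 mm², y = 116 mm, Ī = 2 916 000 mm⁴.
Top flange: 120 × 26, A = 3 120 mm², y = 219 mm, Ī = 175 760 mm⁴.
Hole (subtracted): ⌀8, A = 50.265 mm², y = 13 mm, Ī = 201.06 mm⁴.
Centroid: ȳ = ΣA·y / ΣA = 116.71 mm.
Transfer each piece to the horizontal centroidal axis using Ī + A·d² with d = y − 116.71:
  bottom flange: d = -103.71 mm → contributes +33 735 153 mm⁴
  web: d = -0.71218 mm → contributes +2 916 548 mm⁴
  top flange: d = 102.29 mm → contributes +32 819 691 mm⁴
  hole: d = -103.71 mm → contributes −540 867 mm⁴
Total I = 68 930 525 mm⁴.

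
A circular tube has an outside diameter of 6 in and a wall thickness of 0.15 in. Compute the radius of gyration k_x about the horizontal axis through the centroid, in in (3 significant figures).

k_x ≈ 2.07 in

Decompose the section into non-overlapping parts with the origin at the bottom-left of its bounding rectangle.
Outer circle: ⌀6, A = 28.274 in², y = 3 in, Ī = 63.617 in⁴.
Bore (subtracted): ⌀5.7, A = 25.518 in², y = 3 in, Ī = 51.817 in⁴.
By symmetry the centroid is at mid-height, ȳ = 3 in.
All pieces are centred on the horizontal axis through the centroid, so I = ΣĪ (holes subtracted) = 11.801 in⁴.
Radius of gyration: k = √(I/A) = √(11.801 / 2.7567) = 2.069 in.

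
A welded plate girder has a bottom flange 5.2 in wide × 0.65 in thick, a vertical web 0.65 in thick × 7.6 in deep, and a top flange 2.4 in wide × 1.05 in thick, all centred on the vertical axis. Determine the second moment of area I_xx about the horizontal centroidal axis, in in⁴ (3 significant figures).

I_xx ≈ 128 in⁴

Decompose the section into non-overlapping parts with the origin at the bottom-left of its bounding rectangle.
Bottom plate: 5.2 × 0.65, A = 3.38 in², y = 0.325 in, Ī = 0.119 in⁴.
Web plate: 0.65 × 7.6, A = 4.94 in², y = 4.45 in, Ī = 23.778 in⁴.
Top plate: 2.4 × 1.05, A = 2.52 in², y = 8.775 in, Ī = 0.23153 in⁴.
Centroid: ȳ = ΣA·y / ΣA = 4.1692 in.
Transfer each piece to the horizontal centroidal axis using Ī + A·d² with d = y − 4.1692:
  bottom plate: d = -3.8442 in → contributes +50.069 in⁴
  web plate: d = 0.28077 in → contributes +24.167 in⁴
  top plate: d = 4.6058 in → contributes +53.688 in⁴
Total I = 127.92 in⁴.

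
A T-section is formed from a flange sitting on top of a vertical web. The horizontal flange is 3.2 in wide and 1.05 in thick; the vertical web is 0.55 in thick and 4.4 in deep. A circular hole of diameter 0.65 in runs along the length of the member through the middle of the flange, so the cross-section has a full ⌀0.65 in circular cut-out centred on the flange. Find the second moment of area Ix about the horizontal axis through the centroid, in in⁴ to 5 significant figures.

Ix ≈ 14.192 in⁴

Break the section into simple shapes (no overlaps), measuring from the bottom-left corner of the bounding box.
Flange: 3.2 × 1.05, A = 3.36 in², y = 4.925 in, Ī = 0.3087 in⁴.
Web: 0.55 × 4.4, A = 2.42 in², y = 2.2 in, Ī = 3.904267 in⁴.
Hole (subtracted): ⌀0.65, A = 0.3318307 in², y = 4.925 in, Ī = 0.008762405 in⁴.
Centroid: ȳ = ΣA·y / ΣA = 3.714593 in.
Transfer each piece to the horizontal axis through the centroid using Ī + A·d² with d = y − 3.714593:
  flange: d = 1.210407 in → contributes +5.231383 in⁴
  web: d = -1.514593 in → contributes +9.45573 in⁴
  hole: d = 1.210407 in → contributes −0.4949223 in⁴
Total I = 14.19219 in⁴.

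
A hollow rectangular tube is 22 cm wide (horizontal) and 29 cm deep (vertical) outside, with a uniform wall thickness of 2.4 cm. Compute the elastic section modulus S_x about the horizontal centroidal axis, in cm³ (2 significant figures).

Break the section into simple shapes (no overlaps), measuring from the bottom-left corner of the bounding box.
Outer rectangle: 22 × 29, A = 638 cm², y = 14.5 cm, Ī = 44 713 cm⁴.
Inner void (subtracted): 17.2 × 24.2, A = 416.2 cm², y = 14.5 cm, Ī = 20 314 cm⁴.
By symmetry the centroid is at mid-height, ȳ = 14.5 cm.
All pieces are centred on the horizontal centroidal axis, so I = ΣĪ (holes subtracted) = 24 399 cm⁴.
Extreme fibre distance c = 14.5 cm; S = I/c = 1 683 cm³.

S_x ≈ 1700 cm³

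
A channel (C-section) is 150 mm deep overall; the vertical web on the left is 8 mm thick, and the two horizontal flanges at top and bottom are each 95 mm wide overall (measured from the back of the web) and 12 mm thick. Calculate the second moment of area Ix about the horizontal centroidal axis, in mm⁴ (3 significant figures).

Ix ≈ 1.22 × 10⁷ mm⁴

Break the section into simple shapes (no overlaps), measuring from the bottom-left corner of the bounding box.
Web: 8 × 150, A = 1 200 mm², y = 75 mm, Ī = 2 250 000 mm⁴.
Top flange (beyond web): 87 × 12, A = 1 044 mm², y = 144 mm, Ī = 12 528 mm⁴.
Bottom flange (beyond web): 87 × 12, A = 1 044 mm², y = 6 mm, Ī = 12 528 mm⁴.
By symmetry the centroid is at mid-height, ȳ = 75 mm.
Transfer each piece to the horizontal centroidal axis using Ī + A·d² with d = y − 75:
  web: d = 0 mm → contributes +2 250 000 mm⁴
  top flange (beyond web): d = 69 mm → contributes +4 983 012 mm⁴
  bottom flange (beyond web): d = -69 mm → contributes +4 983 012 mm⁴
Total I = 12 216 024 mm⁴.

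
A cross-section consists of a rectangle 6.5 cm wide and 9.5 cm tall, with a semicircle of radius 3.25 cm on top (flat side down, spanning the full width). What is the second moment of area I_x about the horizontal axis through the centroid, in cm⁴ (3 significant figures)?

Break the section into simple shapes (no overlaps), measuring from the bottom-left corner of the bounding box.
Rectangular body: 6.5 × 9.5, A = 61.75 cm², y = 4.75 cm, Ī = 464.41 cm⁴.
Semicircular cap: semicircle r = 3.25, A = 16.592 cm², y = 10.879 cm, Ī = 12.245 cm⁴.
Centroid: ȳ = ΣA·y / ΣA = 6.0481 cm.
Transfer each piece to the horizontal axis through the centroid using Ī + A·d² with d = y − 6.0481:
  rectangular body: d = -1.2981 cm → contributes +568.46 cm⁴
  semicircular cap: d = 4.8312 cm → contributes +399.51 cm⁴
Total I = 967.97 cm⁴.

I_x ≈ 968 cm⁴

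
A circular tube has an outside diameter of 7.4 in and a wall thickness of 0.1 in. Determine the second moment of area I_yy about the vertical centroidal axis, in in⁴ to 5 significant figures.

I_yy ≈ 15.280 in⁴

Split into non-overlapping primitives; take the origin at the lower-left of the bounding box.
Outer circle: ⌀7.4, A = 43.0084 in², x = 3.7 in, Ī = 147.1963 in⁴.
Bore (subtracted): ⌀7.2, A = 40.71504 in², x = 3.7 in, Ī = 131.9167 in⁴.
By symmetry the centroid is at mid-width, x̄ = 3.7 in.
All pieces are centred on the vertical centroidal axis, so I = ΣĪ (holes subtracted) = 15.27953 in⁴.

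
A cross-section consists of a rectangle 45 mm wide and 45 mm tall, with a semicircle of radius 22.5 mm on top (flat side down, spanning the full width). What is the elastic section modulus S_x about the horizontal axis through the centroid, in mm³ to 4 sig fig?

Split into non-overlapping primitives; take the origin at the lower-left of the bounding box.
Rectangular body: 45 × 45, A = 2 025 mm², y = 22.5 mm, Ī = 341 719 mm⁴.
Semicircular cap: semicircle r = 22.5, A = 795.216 mm², y = 54.5493 mm, Ī = 28129.5 mm⁴.
Centroid: ȳ = ΣA·y / ΣA = 31.5369 mm.
Transfer each piece to the horizontal axis through the centroid using Ī + A·d² with d = y − 31.5369:
  rectangular body: d = -9.03693 mm → contributes +507 093 mm⁴
  semicircular cap: d = 23.0124 mm → contributes +449 251 mm⁴
Total I = 956 344 mm⁴.
Extreme fibre distance c = 35.9631 mm; S = I/c = 26592.4 mm³.

S_x ≈ 2.659 × 10⁴ mm³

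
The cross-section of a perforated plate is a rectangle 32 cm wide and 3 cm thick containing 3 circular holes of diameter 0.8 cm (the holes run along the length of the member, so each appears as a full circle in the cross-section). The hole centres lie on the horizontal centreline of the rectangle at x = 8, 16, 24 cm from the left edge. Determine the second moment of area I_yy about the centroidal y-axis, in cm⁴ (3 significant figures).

Decompose the section into non-overlapping parts with the origin at the bottom-left of its bounding rectangle.
Plate: 32 × 3, A = 96 cm², x = 16 cm, Ī = 8 192 cm⁴.
Hole 1 (subtracted): ⌀0.8, A = 0.50265 cm², x = 8 cm, Ī = 0.020106 cm⁴.
Hole 2 (subtracted): ⌀0.8, A = 0.50265 cm², x = 16 cm, Ī = 0.020106 cm⁴.
Hole 3 (subtracted): ⌀0.8, A = 0.50265 cm², x = 24 cm, Ī = 0.020106 cm⁴.
By symmetry the centroid is at mid-width, x̄ = 16 cm.
Transfer each piece to the centroidal y-axis using Ī + A·d² with d = x − 16:
  plate: d = 0 cm → contributes +8 192 cm⁴
  hole 1: d = -8 cm → contributes −32.19 cm⁴
  hole 2: d = 0 cm → contributes −0.020106 cm⁴
  hole 3: d = 8 cm → contributes −32.19 cm⁴
Total I = 8127.6 cm⁴.

I_yy ≈ 8130 cm⁴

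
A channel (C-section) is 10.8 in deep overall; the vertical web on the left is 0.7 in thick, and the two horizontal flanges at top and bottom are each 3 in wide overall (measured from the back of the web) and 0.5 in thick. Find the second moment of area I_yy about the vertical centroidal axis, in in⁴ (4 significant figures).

Decompose the section into non-overlapping parts with the origin at the bottom-left of its bounding rectangle.
Web: 0.7 × 10.8, A = 7.56 in², x = 0.35 in, Ī = 0.3087 in⁴.
Top flange (beyond web): 2.3 × 0.5, A = 1.15 in², x = 1.85 in, Ī = 0.506958 in⁴.
Bottom flange (beyond web): 2.3 × 0.5, A = 1.15 in², x = 1.85 in, Ī = 0.506958 in⁴.
Centroid: x̄ = ΣA·x / ΣA = 0.699899 in.
Transfer each piece to the vertical centroidal axis using Ī + A·d² with d = x − 0.699899:
  web: d = -0.349899 in → contributes +1.23426 in⁴
  top flange (beyond web): d = 1.1501 in → contributes +2.0281 in⁴
  bottom flange (beyond web): d = 1.1501 in → contributes +2.0281 in⁴
Total I = 5.29047 in⁴.

I_yy ≈ 5.290 in⁴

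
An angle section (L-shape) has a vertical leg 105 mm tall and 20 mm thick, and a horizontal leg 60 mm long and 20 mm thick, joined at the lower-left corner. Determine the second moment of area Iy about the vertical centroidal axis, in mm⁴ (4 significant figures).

Split into non-overlapping primitives; take the origin at the lower-left of the bounding box.
Vertical leg: 20 × 105, A = 2 100 mm², x = 10 mm, Ī = 70 000 mm⁴.
Horizontal leg (remainder): 40 × 20, A = 800 mm², x = 40 mm, Ī = 106 667 mm⁴.
Centroid: x̄ = ΣA·x / ΣA = 18.2759 mm.
Transfer each piece to the vertical centroidal axis using Ī + A·d² with d = x − 18.2759:
  vertical leg: d = -8.27586 mm → contributes +213 829 mm⁴
  horizontal leg (remainder): d = 21.7241 mm → contributes +484 217 mm⁴
Total I = 698 046 mm⁴.

Iy ≈ 6.980 × 10⁵ mm⁴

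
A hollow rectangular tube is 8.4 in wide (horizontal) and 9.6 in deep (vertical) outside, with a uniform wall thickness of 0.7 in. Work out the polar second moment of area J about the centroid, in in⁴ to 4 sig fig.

Decompose the section into non-overlapping parts with the origin at the bottom-left of its bounding rectangle.
Outer rectangle: 8.4 × 9.6, A = 80.64 in², y = 4.8 in, Ī = 619.315 in⁴.
Inner void (subtracted): 7 × 8.2, A = 57.4 in², y = 4.8 in, Ī = 321.631 in⁴.
By symmetry the centroid is at mid-height, ȳ = 4.8 in.
All pieces are centred on the centroidal x-axis, so I = ΣĪ (holes subtracted) = 297.684 in⁴.
Repeating about the centroidal y-axis gives I_y = 239.78 in⁴.
Polar second moment: J = I_x + I_y = 537.464 in⁴.

J ≈ 537.5 in⁴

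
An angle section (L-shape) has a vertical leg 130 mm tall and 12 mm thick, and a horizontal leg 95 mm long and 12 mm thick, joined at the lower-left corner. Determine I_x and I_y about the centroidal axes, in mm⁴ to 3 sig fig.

I_x ≈ 4.33 × 10⁶ mm⁴, I_y ≈ 1.96 × 10⁶ mm⁴

Decompose the section into non-overlapping parts with the origin at the bottom-left of its bounding rectangle.
Vertical leg: 12 × 130, A = 1 560 mm², y = 65 mm, Ī = 2 197 000 mm⁴.
Horizontal leg (remainder): 83 × 12, A = 996 mm², y = 6 mm, Ī = 11 952 mm⁴.
Centroid: ȳ = ΣA·y / ΣA = 42.009 mm.
Transfer each piece to the centroidal x-axis using Ī + A·d² with d = y − 42.009:
  vertical leg: d = 22.991 mm → contributes +3 021 566 mm⁴
  horizontal leg (remainder): d = -36.009 mm → contributes +1 303 441 mm⁴
Total I = 4 325 008 mm⁴.
For the y-axis: x̄ = 24.509 mm.
Repeating about the centroidal y-axis gives I_y = 1 962 053 mm⁴.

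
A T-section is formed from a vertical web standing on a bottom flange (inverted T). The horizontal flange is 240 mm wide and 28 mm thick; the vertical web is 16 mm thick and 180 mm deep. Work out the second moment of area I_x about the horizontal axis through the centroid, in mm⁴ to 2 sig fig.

Decompose the section into non-overlapping parts with the origin at the bottom-left of its bounding rectangle.
Flange: 240 × 28, A = 6 720 mm², y = 14 mm, Ī = 439 040 mm⁴.
Web: 16 × 180, A = 2 880 mm², y = 118 mm, Ī = 7 776 000 mm⁴.
Centroid: ȳ = ΣA·y / ΣA = 45.2 mm.
Transfer each piece to the horizontal axis through the centroid using Ī + A·d² with d = y − 45.2:
  flange: d = -31.2 mm → contributes +6 980 557 mm⁴
  web: d = 72.8 mm → contributes +23 039 539 mm⁴
Total I = 30 020 096 mm⁴.

I_x ≈ 3.0 × 10⁷ mm⁴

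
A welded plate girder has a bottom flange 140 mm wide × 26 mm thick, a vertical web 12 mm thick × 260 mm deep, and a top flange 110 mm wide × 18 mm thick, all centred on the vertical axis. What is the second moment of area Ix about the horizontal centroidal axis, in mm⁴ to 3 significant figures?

Break the section into simple shapes (no overlaps), measuring from the bottom-left corner of the bounding box.
Bottom plate: 140 × 26, A = 3 640 mm², y = 13 mm, Ī = 205 053 mm⁴.
Web plate: 12 × 260, A = 3 120 mm², y = 156 mm, Ī = 17 576 000 mm⁴.
Top plate: 110 × 18, A = 1 980 mm², y = 295 mm, Ī = 53 460 mm⁴.
Centroid: ȳ = ΣA·y / ΣA = 127.93 mm.
Transfer each piece to the horizontal centroidal axis using Ī + A·d² with d = y − 127.93:
  bottom plate: d = -114.93 mm → contributes +48 288 511 mm⁴
  web plate: d = 28.066 mm → contributes +20 033 688 mm⁴
  top plate: d = 167.07 mm → contributes +55 317 575 mm⁴
Total I = 123 639 775 mm⁴.

Ix ≈ 1.24 × 10⁸ mm⁴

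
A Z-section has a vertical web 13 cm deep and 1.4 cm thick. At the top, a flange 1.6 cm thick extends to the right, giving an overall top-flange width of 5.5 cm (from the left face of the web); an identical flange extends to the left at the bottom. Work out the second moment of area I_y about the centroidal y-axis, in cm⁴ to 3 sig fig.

I_y ≈ 121 cm⁴

Break the section into simple shapes (no overlaps), measuring from the bottom-left corner of the bounding box.
Web: 1.4 × 13, A = 18.2 cm², x = 4.8 cm, Ī = 2.9727 cm⁴.
Top flange (beyond web): 4.1 × 1.6, A = 6.56 cm², x = 7.55 cm, Ī = 9.1895 cm⁴.
Bottom flange (beyond web): 4.1 × 1.6, A = 6.56 cm², x = 2.05 cm, Ī = 9.1895 cm⁴.
Centroid: x̄ = ΣA·x / ΣA = 4.8 cm.
Transfer each piece to the centroidal y-axis using Ī + A·d² with d = x − 4.8:
  web: d = 0 cm → contributes +2.9727 cm⁴
  top flange (beyond web): d = 2.75 cm → contributes +58.799 cm⁴
  bottom flange (beyond web): d = -2.75 cm → contributes +58.799 cm⁴
Total I = 120.57 cm⁴.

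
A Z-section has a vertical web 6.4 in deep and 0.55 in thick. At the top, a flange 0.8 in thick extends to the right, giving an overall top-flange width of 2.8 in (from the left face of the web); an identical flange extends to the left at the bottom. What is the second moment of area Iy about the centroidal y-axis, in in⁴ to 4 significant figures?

Iy ≈ 8.663 in⁴

Break the section into simple shapes (no overlaps), measuring from the bottom-left corner of the bounding box.
Web: 0.55 × 6.4, A = 3.52 in², x = 2.525 in, Ī = 0.0887333 in⁴.
Top flange (beyond web): 2.25 × 0.8, A = 1.8 in², x = 3.925 in, Ī = 0.759375 in⁴.
Bottom flange (beyond web): 2.25 × 0.8, A = 1.8 in², x = 1.125 in, Ī = 0.759375 in⁴.
Centroid: x̄ = ΣA·x / ΣA = 2.525 in.
Transfer each piece to the centroidal y-axis using Ī + A·d² with d = x − 2.525:
  web: d = 0 in → contributes +0.0887333 in⁴
  top flange (beyond web): d = 1.4 in → contributes +4.28738 in⁴
  bottom flange (beyond web): d = -1.4 in → contributes +4.28738 in⁴
Total I = 8.66348 in⁴.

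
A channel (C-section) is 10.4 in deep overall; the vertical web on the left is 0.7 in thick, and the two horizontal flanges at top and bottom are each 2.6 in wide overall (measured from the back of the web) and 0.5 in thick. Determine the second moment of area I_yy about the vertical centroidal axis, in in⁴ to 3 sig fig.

I_yy ≈ 3.42 in⁴

Split into non-overlapping primitives; take the origin at the lower-left of the bounding box.
Web: 0.7 × 10.4, A = 7.28 in², x = 0.35 in, Ī = 0.29727 in⁴.
Top flange (beyond web): 1.9 × 0.5, A = 0.95 in², x = 1.65 in, Ī = 0.28579 in⁴.
Bottom flange (beyond web): 1.9 × 0.5, A = 0.95 in², x = 1.65 in, Ī = 0.28579 in⁴.
Centroid: x̄ = ΣA·x / ΣA = 0.61906 in.
Transfer each piece to the vertical centroidal axis using Ī + A·d² with d = x − 0.61906:
  web: d = -0.26906 in → contributes +0.8243 in⁴
  top flange (beyond web): d = 1.0309 in → contributes +1.2955 in⁴
  bottom flange (beyond web): d = 1.0309 in → contributes +1.2955 in⁴
Total I = 3.4153 in⁴.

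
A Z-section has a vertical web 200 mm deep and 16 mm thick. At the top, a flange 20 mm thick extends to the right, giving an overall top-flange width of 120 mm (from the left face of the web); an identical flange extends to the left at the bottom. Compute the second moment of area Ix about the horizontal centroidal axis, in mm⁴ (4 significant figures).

Ix ≈ 4.450 × 10⁷ mm⁴

Split into non-overlapping primitives; take the origin at the lower-left of the bounding box.
Web: 16 × 200, A = 3 200 mm², y = 100 mm, Ī = 10 666 667 mm⁴.
Top flange (beyond web): 104 × 20, A = 2 080 mm², y = 190 mm, Ī = 69333.3 mm⁴.
Bottom flange (beyond web): 104 × 20, A = 2 080 mm², y = 10 mm, Ī = 69333.3 mm⁴.
Centroid: ȳ = ΣA·y / ΣA = 100 mm.
Transfer each piece to the horizontal centroidal axis using Ī + A·d² with d = y − 100:
  web: d = 0 mm → contributes +10 666 667 mm⁴
  top flange (beyond web): d = 90 mm → contributes +16 917 333 mm⁴
  bottom flange (beyond web): d = -90 mm → contributes +16 917 333 mm⁴
Total I = 44 501 333 mm⁴.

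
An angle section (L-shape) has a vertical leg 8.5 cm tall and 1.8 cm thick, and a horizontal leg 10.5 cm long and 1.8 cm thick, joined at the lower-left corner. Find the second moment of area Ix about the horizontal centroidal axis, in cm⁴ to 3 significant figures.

Ix ≈ 183 cm⁴

Decompose the section into non-overlapping parts with the origin at the bottom-left of its bounding rectangle.
Vertical leg: 1.8 × 8.5, A = 15.3 cm², y = 4.25 cm, Ī = 92.119 cm⁴.
Horizontal leg (remainder): 8.7 × 1.8, A = 15.66 cm², y = 0.9 cm, Ī = 4.2282 cm⁴.
Centroid: ȳ = ΣA·y / ΣA = 2.5555 cm.
Transfer each piece to the horizontal centroidal axis using Ī + A·d² with d = y − 2.5555:
  vertical leg: d = 1.6945 cm → contributes +136.05 cm⁴
  horizontal leg (remainder): d = -1.6555 cm → contributes +47.148 cm⁴
Total I = 183.2 cm⁴.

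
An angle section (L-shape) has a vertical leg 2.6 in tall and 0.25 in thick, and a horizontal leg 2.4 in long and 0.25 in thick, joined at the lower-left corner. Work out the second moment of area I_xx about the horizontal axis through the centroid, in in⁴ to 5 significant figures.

I_xx ≈ 0.77516 in⁴

Treat the section as a set of non-overlapping primitives; coordinates are from the bounding-box lower-left.
Vertical leg: 0.25 × 2.6, A = 0.65 in², y = 1.3 in, Ī = 0.3661667 in⁴.
Horizontal leg (remainder): 2.15 × 0.25, A = 0.5375 in², y = 0.125 in, Ī = 0.002799479 in⁴.
Centroid: ȳ = ΣA·y / ΣA = 0.7681579 in.
Transfer each piece to the horizontal axis through the centroid using Ī + A·d² with d = y − 0.7681579:
  vertical leg: d = 0.5318421 in → contributes +0.5500231 in⁴
  horizontal leg (remainder): d = -0.6431579 in → contributes +0.2251375 in⁴
Total I = 0.7751606 in⁴.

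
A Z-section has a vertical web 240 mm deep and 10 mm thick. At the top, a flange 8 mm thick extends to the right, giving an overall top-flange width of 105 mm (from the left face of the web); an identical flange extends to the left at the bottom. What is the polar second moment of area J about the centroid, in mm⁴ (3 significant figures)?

Treat the section as a set of non-overlapping primitives; coordinates are from the bounding-box lower-left.
Web: 10 × 240, A = 2 400 mm², y = 120 mm, Ī = 11 520 000 mm⁴.
Top flange (beyond web): 95 × 8, A = 760 mm², y = 236 mm, Ī = 4053.3 mm⁴.
Bottom flange (beyond web): 95 × 8, A = 760 mm², y = 4 mm, Ī = 4053.3 mm⁴.
Centroid: ȳ = ΣA·y / ΣA = 120 mm.
Transfer each piece to the centroidal x-axis using Ī + A·d² with d = y − 120:
  web: d = 0 mm → contributes +11 520 000 mm⁴
  top flange (beyond web): d = 116 mm → contributes +10 230 613 mm⁴
  bottom flange (beyond web): d = -116 mm → contributes +10 230 613 mm⁴
Total I = 31 981 227 mm⁴.
For the y-axis: x̄ = 100 mm.
Repeating about the centroidal y-axis gives I_y = 5 352 667 mm⁴.
Polar second moment: J = I_x + I_y = 37 333 893 mm⁴.

J ≈ 3.73 × 10⁷ mm⁴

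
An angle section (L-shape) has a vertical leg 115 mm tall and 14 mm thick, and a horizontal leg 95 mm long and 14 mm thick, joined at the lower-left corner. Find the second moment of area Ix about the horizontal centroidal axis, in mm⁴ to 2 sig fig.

Ix ≈ 3.5 × 10⁶ mm⁴

Treat the section as a set of non-overlapping primitives; coordinates are from the bounding-box lower-left.
Vertical leg: 14 × 115, A = 1 610 mm², y = 57.5 mm, Ī = 1 774 354 mm⁴.
Horizontal leg (remainder): 81 × 14, A = 1 134 mm², y = 7 mm, Ī = 18 522 mm⁴.
Centroid: ȳ = ΣA·y / ΣA = 36.63 mm.
Transfer each piece to the horizontal centroidal axis using Ī + A·d² with d = y − 36.63:
  vertical leg: d = 20.87 mm → contributes +2 475 594 mm⁴
  horizontal leg (remainder): d = -29.63 mm → contributes +1 014 109 mm⁴
Total I = 3 489 703 mm⁴.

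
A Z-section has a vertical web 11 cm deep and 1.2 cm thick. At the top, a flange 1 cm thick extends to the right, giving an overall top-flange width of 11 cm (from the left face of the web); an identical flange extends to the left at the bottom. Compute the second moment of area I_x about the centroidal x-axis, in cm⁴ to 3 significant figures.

Treat the section as a set of non-overlapping primitives; coordinates are from the bounding-box lower-left.
Web: 1.2 × 11, A = 13.2 cm², y = 5.5 cm, Ī = 133.1 cm⁴.
Top flange (beyond web): 9.8 × 1, A = 9.8 cm², y = 10.5 cm, Ī = 0.81667 cm⁴.
Bottom flange (beyond web): 9.8 × 1, A = 9.8 cm², y = 0.5 cm, Ī = 0.81667 cm⁴.
Centroid: ȳ = ΣA·y / ΣA = 5.5 cm.
Transfer each piece to the centroidal x-axis using Ī + A·d² with d = y − 5.5:
  web: d = 0 cm → contributes +133.1 cm⁴
  top flange (beyond web): d = 5 cm → contributes +245.82 cm⁴
  bottom flange (beyond web): d = -5 cm → contributes +245.82 cm⁴
Total I = 624.73 cm⁴.

I_x ≈ 625 cm⁴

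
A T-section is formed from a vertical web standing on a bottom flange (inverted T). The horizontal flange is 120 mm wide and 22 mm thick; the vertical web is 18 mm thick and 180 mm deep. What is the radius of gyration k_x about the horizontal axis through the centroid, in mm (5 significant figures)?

k_x ≈ 63.479 mm

Split into non-overlapping primitives; take the origin at the lower-left of the bounding box.
Flange: 120 × 22, A = 2 640 mm², y = 11 mm, Ī = 106 480 mm⁴.
Web: 18 × 180, A = 3 240 mm², y = 112 mm, Ī = 8 748 000 mm⁴.
Centroid: ȳ = ΣA·y / ΣA = 66.65306 mm.
Transfer each piece to the horizontal axis through the centroid using Ī + A·d² with d = y − 66.65306:
  flange: d = -55.65306 mm → contributes +8 283 255 mm⁴
  web: d = 45.34694 mm → contributes +15 410 557 mm⁴
Total I = 23 693 812 mm⁴.
Radius of gyration: k = √(I/A) = √(23 693 812 / 5 880) = 63.47881 mm.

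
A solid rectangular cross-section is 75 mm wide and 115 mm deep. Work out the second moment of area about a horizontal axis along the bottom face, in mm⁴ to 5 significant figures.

I_base ≈ 3.8022 × 10⁷ mm⁴

The section: 75 × 115, A = 8 625 mm², y = 57.5 mm, Ī = 9 505 469 mm⁴.
Transfer it to the base of the section using Ī + A·d² with d = y − 0:
  the section: d = 57.5 mm → contributes +38 021 875 mm⁴
Total I = 38 021 875 mm⁴.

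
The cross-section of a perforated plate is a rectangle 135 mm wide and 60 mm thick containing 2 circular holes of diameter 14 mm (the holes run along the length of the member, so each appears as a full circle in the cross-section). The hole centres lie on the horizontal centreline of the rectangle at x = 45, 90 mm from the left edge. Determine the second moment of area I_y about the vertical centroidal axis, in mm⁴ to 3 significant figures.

I_y ≈ 1.21 × 10⁷ mm⁴

Treat the section as a set of non-overlapping primitives; coordinates are from the bounding-box lower-left.
Plate: 135 × 60, A = 8 100 mm², x = 67.5 mm, Ī = 12 301 875 mm⁴.
Hole 1 (subtracted): ⌀14, A = 153.94 mm², x = 45 mm, Ī = 1885.7 mm⁴.
Hole 2 (subtracted): ⌀14, A = 153.94 mm², x = 90 mm, Ī = 1885.7 mm⁴.
By symmetry the centroid is at mid-width, x̄ = 67.5 mm.
Transfer each piece to the vertical centroidal axis using Ī + A·d² with d = x − 67.5:
  plate: d = 0 mm → contributes +12 301 875 mm⁴
  hole 1: d = -22.5 mm → contributes −79 817 mm⁴
  hole 2: d = 22.5 mm → contributes −79 817 mm⁴
Total I = 12 142 241 mm⁴.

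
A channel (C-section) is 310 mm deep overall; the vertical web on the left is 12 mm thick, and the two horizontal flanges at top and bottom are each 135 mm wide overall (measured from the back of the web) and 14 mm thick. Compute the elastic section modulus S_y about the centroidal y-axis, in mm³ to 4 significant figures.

S_y ≈ 1.298 × 10⁵ mm³

Treat the section as a set of non-overlapping primitives; coordinates are from the bounding-box lower-left.
Web: 12 × 310, A = 3 720 mm², x = 6 mm, Ī = 44 640 mm⁴.
Top flange (beyond web): 123 × 14, A = 1 722 mm², x = 73.5 mm, Ī = 2 171 012 mm⁴.
Bottom flange (beyond web): 123 × 14, A = 1 722 mm², x = 73.5 mm, Ī = 2 171 012 mm⁴.
Centroid: x̄ = ΣA·x / ΣA = 38.4497 mm.
Transfer each piece to the centroidal y-axis using Ī + A·d² with d = x − 38.4497:
  web: d = -32.4497 mm → contributes +3 961 749 mm⁴
  top flange (beyond web): d = 35.0503 mm → contributes +4 286 523 mm⁴
  bottom flange (beyond web): d = 35.0503 mm → contributes +4 286 523 mm⁴
Total I = 12 534 795 mm⁴.
Extreme fibre distance c = 96.5503 mm; S = I/c = 129 827 mm³.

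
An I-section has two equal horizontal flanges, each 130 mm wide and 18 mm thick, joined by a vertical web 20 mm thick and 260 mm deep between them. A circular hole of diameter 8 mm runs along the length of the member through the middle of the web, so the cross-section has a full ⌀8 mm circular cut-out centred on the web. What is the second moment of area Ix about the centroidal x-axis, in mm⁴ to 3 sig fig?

Ix ≈ 1.20 × 10⁸ mm⁴

Break the section into simple shapes (no overlaps), measuring from the bottom-left corner of the bounding box.
Bottom flange: 130 × 18, A = 2 340 mm², y = 9 mm, Ī = 63 180 mm⁴.
Web: 20 × 260, A = 5 200 mm², y = 148 mm, Ī = 29 293 333 mm⁴.
Top flange: 130 × 18, A = 2 340 mm², y = 287 mm, Ī = 63 180 mm⁴.
Hole (subtracted): ⌀8, A = 50.265 mm², y = 148 mm, Ī = 201.06 mm⁴.
By symmetry the centroid is at mid-height, ȳ = 148 mm.
Transfer each piece to the centroidal x-axis using Ī + A·d² with d = y − 148:
  bottom flange: d = -139 mm → contributes +45 274 320 mm⁴
  web: d = 0 mm → contributes +29 293 333 mm⁴
  top flange: d = 139 mm → contributes +45 274 320 mm⁴
  hole: d = 0 mm → contributes −201.06 mm⁴
Total I = 119 841 772 mm⁴.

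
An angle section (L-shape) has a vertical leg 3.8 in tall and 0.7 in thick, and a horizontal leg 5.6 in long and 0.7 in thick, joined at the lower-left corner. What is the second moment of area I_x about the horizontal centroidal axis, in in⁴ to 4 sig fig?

I_x ≈ 6.940 in⁴

Split into non-overlapping primitives; take the origin at the lower-left of the bounding box.
Vertical leg: 0.7 × 3.8, A = 2.66 in², y = 1.9 in, Ī = 3.20087 in⁴.
Horizontal leg (remainder): 4.9 × 0.7, A = 3.43 in², y = 0.35 in, Ī = 0.140058 in⁴.
Centroid: ȳ = ΣA·y / ΣA = 1.02701 in.
Transfer each piece to the horizontal centroidal axis using Ī + A·d² with d = y − 1.02701:
  vertical leg: d = 0.872989 in → contributes +5.22808 in⁴
  horizontal leg (remainder): d = -0.677011 in → contributes +1.71218 in⁴
Total I = 6.94026 in⁴.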